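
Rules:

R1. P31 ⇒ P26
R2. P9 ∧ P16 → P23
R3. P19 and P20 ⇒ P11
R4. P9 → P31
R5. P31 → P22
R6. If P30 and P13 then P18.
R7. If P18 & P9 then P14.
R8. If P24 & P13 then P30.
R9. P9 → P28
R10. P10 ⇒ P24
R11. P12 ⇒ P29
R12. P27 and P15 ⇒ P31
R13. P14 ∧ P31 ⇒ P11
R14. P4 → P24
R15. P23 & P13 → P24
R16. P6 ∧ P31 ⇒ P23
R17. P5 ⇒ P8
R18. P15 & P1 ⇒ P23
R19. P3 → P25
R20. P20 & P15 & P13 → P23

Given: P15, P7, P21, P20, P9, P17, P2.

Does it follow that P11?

Forward chaining from the given facts derives: P31, P22, P28, P26.
Rules concluding P11: R3 needs P19; R13 needs P14 — none of these are established.

No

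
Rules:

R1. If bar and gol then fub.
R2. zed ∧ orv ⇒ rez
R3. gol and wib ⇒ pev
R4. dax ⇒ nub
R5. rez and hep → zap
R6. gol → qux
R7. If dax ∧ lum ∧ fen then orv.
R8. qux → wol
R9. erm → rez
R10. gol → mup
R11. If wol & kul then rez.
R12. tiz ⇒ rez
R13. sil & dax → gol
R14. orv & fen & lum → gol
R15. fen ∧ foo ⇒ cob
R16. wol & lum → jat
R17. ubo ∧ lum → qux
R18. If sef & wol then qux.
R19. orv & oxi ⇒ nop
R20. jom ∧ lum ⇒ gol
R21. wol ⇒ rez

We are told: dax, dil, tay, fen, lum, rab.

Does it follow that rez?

Yes

orv  (by R7: dax, lum, fen)
gol  (by R14: orv, fen, lum)
qux  (by R6: gol)
wol  (by R8: qux)
rez  (by R21: wol)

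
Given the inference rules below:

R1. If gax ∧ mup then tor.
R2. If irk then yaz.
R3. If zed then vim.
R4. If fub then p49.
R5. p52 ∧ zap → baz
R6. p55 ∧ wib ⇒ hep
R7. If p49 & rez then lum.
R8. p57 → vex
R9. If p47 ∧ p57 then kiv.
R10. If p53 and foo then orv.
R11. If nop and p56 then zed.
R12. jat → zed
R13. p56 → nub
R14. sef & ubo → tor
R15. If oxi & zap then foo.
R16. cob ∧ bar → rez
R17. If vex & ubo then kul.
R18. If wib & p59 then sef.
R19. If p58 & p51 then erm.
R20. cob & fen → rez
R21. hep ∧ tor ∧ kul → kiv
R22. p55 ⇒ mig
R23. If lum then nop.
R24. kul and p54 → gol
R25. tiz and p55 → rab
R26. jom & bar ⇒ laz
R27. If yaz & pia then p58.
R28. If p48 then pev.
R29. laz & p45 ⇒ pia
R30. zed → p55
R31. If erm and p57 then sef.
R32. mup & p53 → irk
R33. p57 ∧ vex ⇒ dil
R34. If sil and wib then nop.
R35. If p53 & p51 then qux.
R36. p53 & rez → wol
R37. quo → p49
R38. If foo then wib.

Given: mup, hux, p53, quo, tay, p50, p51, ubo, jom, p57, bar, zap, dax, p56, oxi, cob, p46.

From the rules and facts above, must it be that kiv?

No

Forward chaining from the given facts derives: vex, nub, foo, rez, kul, laz, irk, dil, qux, wol, p49, wib, yaz, lum, orv, nop, zed, p55, vim, hep, mig.
Rules concluding kiv: R9 needs p47; R21 needs tor — none of these are established.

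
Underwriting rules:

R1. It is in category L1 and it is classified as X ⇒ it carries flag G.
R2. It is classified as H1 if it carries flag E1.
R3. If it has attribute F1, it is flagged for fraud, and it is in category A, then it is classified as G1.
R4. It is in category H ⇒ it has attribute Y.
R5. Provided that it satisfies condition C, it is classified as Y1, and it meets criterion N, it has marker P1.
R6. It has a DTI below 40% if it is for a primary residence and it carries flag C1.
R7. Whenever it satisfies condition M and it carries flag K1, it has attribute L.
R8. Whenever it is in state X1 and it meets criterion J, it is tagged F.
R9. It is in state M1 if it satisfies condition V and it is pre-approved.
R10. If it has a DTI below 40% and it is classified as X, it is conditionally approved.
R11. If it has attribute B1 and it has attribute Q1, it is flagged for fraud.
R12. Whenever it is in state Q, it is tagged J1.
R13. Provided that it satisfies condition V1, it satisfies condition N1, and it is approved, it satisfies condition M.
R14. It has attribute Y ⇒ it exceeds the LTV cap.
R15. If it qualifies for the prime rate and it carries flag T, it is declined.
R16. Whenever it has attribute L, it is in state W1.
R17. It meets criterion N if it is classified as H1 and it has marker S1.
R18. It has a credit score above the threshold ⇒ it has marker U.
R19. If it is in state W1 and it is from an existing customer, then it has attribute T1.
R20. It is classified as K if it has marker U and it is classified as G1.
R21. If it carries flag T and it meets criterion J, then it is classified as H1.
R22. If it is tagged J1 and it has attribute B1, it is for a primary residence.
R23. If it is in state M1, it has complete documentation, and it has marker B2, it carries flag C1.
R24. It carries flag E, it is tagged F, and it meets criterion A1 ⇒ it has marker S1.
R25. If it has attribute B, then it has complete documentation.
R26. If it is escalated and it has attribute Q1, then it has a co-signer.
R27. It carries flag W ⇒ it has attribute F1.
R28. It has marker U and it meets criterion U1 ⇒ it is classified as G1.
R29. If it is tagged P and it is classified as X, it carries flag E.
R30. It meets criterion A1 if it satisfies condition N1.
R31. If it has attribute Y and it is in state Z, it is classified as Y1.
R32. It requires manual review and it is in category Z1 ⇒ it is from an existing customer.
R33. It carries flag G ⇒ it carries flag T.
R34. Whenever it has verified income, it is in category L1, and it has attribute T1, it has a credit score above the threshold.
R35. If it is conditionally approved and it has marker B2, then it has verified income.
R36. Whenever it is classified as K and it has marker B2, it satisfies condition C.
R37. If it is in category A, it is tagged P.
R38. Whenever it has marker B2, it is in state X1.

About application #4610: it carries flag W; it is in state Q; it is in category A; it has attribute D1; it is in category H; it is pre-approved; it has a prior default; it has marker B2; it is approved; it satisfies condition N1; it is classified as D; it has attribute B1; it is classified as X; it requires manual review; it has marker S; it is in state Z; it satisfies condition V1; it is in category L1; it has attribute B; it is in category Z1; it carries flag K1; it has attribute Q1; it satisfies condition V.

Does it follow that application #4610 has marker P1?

Forward chaining from the given facts derives: carries flag G, has attribute Y, is in state M1, is flagged for fraud, is tagged J1, satisfies condition M, exceeds the LTV cap, is for a primary residence, has complete documentation, has attribute F1, meets criterion A1, is classified as Y1, is from an existing customer, carries flag T, is tagged P, is in state X1, is classified as G1, has attribute L, is in state W1, has attribute T1, carries flag C1, carries flag E, has a DTI below 40%, is conditionally approved, has verified income, has a credit score above the threshold, has marker U, is classified as K, satisfies condition C.
The only rule concluding "it has marker P1" is R5, which needs "it meets criterion N"; that is never established.

No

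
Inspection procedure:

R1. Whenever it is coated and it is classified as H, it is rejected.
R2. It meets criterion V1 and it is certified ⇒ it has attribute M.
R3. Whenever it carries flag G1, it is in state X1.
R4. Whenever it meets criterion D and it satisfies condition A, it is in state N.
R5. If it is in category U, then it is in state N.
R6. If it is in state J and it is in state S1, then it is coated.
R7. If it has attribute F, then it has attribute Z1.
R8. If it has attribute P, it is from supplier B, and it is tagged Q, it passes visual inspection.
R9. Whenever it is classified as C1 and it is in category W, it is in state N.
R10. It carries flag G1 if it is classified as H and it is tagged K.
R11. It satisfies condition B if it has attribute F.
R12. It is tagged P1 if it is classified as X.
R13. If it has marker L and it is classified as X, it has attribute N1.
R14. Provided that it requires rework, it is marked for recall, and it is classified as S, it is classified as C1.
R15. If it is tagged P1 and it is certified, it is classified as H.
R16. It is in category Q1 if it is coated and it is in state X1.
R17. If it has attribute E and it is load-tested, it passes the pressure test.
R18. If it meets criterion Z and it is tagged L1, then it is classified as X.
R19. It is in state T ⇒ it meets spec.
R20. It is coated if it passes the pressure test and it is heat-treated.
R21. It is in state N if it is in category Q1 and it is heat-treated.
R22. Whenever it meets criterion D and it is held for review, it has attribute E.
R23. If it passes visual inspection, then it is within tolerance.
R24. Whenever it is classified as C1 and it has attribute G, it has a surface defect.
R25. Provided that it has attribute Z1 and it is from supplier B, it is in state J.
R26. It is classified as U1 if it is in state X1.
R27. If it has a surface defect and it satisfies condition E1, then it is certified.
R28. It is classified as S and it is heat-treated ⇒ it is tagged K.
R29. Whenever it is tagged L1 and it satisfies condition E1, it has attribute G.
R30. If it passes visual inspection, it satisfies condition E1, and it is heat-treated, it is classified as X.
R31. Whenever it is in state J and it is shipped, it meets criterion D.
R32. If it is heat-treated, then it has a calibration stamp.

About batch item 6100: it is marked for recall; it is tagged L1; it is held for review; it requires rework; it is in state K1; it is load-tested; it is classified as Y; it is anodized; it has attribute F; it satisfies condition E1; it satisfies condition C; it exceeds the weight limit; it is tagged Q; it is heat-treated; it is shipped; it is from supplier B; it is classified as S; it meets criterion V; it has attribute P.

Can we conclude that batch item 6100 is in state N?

Yes

By R7 (it has attribute F): it has attribute Z1.
By R8 (it has attribute P, it is from supplier B, it is tagged Q): it passes visual inspection.
By R14 (it requires rework, it is marked for recall, it is classified as S): it is classified as C1.
By R25 (it has attribute Z1, it is from supplier B): it is in state J.
By R28 (it is classified as S, it is heat-treated): it is tagged K.
By R29 (it is tagged L1, it satisfies condition E1): it has attribute G.
By R30 (it passes visual inspection, it satisfies condition E1, it is heat-treated): it is classified as X.
By R31 (it is in state J, it is shipped): it meets criterion D.
By R12 (it is classified as X): it is tagged P1.
By R22 (it meets criterion D, it is held for review): it has attribute E.
By R24 (it is classified as C1, it has attribute G): it has a surface defect.
By R27 (it has a surface defect, it satisfies condition E1): it is certified.
By R15 (it is tagged P1, it is certified): it is classified as H.
By R17 (it has attribute E, it is load-tested): it passes the pressure test.
By R20 (it passes the pressure test, it is heat-treated): it is coated.
By R10 (it is classified as H, it is tagged K): it carries flag G1.
By R3 (it carries flag G1): it is in state X1.
By R16 (it is coated, it is in state X1): it is in category Q1.
By R21 (it is in category Q1, it is heat-treated): it is in state N.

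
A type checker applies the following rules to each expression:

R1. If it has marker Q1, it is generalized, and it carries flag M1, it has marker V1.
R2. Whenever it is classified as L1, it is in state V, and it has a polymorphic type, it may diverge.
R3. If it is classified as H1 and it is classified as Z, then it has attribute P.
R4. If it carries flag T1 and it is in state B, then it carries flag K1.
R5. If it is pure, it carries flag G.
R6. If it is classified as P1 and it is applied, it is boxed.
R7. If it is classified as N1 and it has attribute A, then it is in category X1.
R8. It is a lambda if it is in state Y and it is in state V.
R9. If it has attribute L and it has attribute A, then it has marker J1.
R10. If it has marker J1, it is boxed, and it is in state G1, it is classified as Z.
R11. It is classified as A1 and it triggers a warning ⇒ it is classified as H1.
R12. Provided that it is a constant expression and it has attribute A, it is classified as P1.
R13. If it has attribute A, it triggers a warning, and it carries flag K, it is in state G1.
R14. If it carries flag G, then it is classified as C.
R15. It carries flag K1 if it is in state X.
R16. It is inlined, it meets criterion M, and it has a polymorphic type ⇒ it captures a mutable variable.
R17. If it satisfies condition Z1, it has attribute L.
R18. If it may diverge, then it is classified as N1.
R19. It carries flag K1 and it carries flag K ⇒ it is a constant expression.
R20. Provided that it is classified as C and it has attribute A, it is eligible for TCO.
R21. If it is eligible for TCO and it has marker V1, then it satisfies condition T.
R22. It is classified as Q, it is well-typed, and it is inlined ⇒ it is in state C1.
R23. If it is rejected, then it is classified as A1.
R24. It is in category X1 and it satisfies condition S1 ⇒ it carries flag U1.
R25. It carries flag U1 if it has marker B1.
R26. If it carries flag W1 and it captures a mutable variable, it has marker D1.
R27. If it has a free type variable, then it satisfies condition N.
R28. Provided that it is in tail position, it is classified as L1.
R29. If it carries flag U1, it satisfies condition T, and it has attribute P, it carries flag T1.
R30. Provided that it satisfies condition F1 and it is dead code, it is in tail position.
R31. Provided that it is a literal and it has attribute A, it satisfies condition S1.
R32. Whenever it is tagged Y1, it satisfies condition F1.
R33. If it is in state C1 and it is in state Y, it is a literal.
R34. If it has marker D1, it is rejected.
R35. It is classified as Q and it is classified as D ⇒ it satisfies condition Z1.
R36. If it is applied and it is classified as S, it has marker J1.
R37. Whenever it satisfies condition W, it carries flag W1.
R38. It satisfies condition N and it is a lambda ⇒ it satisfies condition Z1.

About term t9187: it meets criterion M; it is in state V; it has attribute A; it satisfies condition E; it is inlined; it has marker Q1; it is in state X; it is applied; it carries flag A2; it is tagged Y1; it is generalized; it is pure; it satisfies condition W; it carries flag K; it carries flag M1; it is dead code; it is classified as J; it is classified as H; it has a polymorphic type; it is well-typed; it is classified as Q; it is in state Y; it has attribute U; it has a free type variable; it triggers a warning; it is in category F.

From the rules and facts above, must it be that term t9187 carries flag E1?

Forward chaining from the given facts derives: has marker V1, carries flag G, is a lambda, is in state G1, is classified as C, carries flag K1, captures a mutable variable, is a constant expression, is eligible for TCO, satisfies condition T, is in state C1, satisfies condition N, satisfies condition F1, is a literal, carries flag W1, satisfies condition Z1, is classified as P1, has attribute L, has marker D1, is in tail position, satisfies condition S1, is rejected, is boxed, has marker J1, is classified as Z, is classified as A1, is classified as L1, may diverge, is classified as H1, is classified as N1, has attribute P, is in category X1, carries flag U1, carries flag T1.
No rule has "it carries flag E1" as its conclusion, and it is not among the given facts.

No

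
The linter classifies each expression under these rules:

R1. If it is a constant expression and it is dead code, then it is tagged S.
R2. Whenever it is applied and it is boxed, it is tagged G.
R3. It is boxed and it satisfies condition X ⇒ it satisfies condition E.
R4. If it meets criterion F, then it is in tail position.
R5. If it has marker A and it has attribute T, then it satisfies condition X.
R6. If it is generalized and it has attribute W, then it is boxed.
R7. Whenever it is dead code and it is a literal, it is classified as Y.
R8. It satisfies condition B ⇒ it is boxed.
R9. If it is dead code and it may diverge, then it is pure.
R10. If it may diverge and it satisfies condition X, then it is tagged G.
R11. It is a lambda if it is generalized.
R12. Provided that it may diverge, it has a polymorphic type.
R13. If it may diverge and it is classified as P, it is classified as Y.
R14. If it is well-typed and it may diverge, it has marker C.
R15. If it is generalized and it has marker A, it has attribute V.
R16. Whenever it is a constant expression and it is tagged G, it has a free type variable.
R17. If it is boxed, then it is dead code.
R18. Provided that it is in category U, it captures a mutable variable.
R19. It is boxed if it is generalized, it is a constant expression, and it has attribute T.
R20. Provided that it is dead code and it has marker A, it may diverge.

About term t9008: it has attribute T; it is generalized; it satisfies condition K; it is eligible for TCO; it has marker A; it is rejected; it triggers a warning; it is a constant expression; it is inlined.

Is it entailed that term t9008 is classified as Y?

Forward chaining from the given facts derives: satisfies condition X, is a lambda, has attribute V, is boxed, satisfies condition E, is dead code, may diverge, is tagged S, is pure, is tagged G, has a polymorphic type, has a free type variable.
Rules concluding "it is classified as Y": R7 needs "it is a literal"; R13 needs "it is classified as P" — none of these are established.

No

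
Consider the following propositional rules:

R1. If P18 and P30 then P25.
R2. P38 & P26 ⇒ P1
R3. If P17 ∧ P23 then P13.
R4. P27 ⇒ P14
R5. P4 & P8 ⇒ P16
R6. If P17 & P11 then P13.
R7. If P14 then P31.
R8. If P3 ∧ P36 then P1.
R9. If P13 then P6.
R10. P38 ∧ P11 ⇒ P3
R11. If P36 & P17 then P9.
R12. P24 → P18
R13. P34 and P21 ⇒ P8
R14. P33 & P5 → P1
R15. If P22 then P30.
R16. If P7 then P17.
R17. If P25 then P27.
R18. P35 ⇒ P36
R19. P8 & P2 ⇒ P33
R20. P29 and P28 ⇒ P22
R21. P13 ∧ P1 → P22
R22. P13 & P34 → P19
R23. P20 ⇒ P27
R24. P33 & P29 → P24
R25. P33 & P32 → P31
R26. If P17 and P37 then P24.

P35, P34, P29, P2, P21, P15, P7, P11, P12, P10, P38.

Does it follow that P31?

Yes

P3  (by R10: P38, P11)
P8  (by R13: P34, P21)
P17  (by R16: P7)
P36  (by R18: P35)
P33  (by R19: P8, P2)
P24  (by R24: P33, P29)
P13  (by R6: P17, P11)
P1  (by R8: P3, P36)
P18  (by R12: P24)
P22  (by R21: P13, P1)
P30  (by R15: P22)
P25  (by R1: P18, P30)
P27  (by R17: P25)
P14  (by R4: P27)
P31  (by R7: P14)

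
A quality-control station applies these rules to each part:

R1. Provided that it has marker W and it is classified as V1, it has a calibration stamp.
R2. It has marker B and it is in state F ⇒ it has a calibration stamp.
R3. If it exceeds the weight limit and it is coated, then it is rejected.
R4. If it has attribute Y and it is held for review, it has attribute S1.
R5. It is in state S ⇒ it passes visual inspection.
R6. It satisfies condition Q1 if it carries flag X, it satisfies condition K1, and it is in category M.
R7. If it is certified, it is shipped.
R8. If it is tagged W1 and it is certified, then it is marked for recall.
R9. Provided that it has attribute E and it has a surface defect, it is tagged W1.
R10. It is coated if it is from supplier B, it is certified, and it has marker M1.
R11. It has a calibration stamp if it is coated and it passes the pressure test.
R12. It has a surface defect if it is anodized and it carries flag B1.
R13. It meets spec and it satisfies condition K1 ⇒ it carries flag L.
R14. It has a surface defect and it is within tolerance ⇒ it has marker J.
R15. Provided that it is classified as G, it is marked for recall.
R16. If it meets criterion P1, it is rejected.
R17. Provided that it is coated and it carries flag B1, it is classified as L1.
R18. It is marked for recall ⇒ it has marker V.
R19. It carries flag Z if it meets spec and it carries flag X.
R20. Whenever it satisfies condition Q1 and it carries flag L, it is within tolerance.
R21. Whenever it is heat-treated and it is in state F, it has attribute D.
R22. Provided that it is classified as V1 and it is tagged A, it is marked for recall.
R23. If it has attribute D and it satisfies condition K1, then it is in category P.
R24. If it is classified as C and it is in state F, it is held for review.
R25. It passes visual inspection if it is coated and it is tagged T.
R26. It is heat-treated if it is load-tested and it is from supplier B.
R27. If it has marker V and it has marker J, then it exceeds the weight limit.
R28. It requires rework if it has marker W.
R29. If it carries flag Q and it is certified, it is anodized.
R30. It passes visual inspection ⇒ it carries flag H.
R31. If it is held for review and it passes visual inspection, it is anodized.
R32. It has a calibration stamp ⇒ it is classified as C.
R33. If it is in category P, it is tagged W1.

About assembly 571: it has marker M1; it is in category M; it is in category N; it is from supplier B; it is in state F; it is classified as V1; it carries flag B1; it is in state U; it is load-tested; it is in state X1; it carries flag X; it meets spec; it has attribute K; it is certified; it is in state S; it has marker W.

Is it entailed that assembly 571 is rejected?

No

Forward chaining from the given facts derives: has a calibration stamp, passes visual inspection, is shipped, is coated, is classified as L1, carries flag Z, is heat-treated, requires rework, carries flag H, is classified as C, has attribute D, is held for review, is anodized, has a surface defect.
Rules concluding "it is rejected": R3 needs "it exceeds the weight limit"; R16 needs "it meets criterion P1" — none of these are established.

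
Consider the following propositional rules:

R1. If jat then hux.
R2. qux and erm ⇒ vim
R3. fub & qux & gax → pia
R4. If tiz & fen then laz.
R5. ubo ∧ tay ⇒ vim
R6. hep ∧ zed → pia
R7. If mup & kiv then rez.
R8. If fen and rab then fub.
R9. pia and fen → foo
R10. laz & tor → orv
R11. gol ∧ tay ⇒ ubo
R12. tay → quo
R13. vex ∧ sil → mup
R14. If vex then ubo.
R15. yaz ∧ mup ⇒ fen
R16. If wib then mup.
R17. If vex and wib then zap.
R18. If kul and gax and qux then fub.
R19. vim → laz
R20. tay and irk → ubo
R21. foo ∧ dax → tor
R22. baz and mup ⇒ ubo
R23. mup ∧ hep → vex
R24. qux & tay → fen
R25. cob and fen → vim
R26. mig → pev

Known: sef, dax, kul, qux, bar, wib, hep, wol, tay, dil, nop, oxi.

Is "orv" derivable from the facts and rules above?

Forward chaining from the given facts derives: quo, mup, vex, fen, ubo, zap, vim, laz.
The only rule concluding orv is R10, which needs tor; that is never established.

No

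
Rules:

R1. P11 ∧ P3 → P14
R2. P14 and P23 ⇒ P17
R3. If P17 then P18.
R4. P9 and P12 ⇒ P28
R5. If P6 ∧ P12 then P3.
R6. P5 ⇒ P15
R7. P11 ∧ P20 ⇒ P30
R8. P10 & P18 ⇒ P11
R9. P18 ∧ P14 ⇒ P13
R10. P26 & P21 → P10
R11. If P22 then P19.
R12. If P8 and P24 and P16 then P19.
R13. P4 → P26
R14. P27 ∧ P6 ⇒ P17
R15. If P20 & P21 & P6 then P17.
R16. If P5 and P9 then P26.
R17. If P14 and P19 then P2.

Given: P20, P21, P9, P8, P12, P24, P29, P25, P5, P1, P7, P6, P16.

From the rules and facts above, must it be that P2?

Yes

P3  (by R5: P6, P12)
P19  (by R12: P8, P24, P16)
P17  (by R15: P20, P21, P6)
P26  (by R16: P5, P9)
P18  (by R3: P17)
P10  (by R10: P26, P21)
P11  (by R8: P10, P18)
P14  (by R1: P11, P3)
P2  (by R17: P14, P19)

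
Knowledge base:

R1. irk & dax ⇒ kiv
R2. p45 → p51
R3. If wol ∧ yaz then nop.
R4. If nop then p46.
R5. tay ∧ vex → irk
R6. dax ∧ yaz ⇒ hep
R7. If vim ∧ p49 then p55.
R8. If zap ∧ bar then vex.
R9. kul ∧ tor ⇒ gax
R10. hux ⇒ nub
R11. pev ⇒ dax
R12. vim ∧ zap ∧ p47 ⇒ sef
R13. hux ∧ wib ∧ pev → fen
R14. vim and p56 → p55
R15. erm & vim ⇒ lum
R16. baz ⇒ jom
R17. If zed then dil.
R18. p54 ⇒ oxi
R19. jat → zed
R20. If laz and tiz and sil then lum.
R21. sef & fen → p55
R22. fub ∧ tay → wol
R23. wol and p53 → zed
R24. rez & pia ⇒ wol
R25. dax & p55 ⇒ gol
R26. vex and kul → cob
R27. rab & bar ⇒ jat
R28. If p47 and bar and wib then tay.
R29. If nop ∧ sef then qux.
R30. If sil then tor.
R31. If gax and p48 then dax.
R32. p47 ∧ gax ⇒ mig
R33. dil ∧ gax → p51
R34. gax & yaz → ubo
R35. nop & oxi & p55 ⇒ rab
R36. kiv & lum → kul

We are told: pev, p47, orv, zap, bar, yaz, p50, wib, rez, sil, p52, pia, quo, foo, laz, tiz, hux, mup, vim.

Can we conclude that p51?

Forward chaining from the given facts derives: vex, nub, dax, sef, fen, lum, p55, wol, gol, tay, tor, nop, p46, irk, hep, qux, kiv, kul, gax, cob, mig, ubo.
Rules concluding p51: R2 needs p45; R33 needs dil — none of these are established.

No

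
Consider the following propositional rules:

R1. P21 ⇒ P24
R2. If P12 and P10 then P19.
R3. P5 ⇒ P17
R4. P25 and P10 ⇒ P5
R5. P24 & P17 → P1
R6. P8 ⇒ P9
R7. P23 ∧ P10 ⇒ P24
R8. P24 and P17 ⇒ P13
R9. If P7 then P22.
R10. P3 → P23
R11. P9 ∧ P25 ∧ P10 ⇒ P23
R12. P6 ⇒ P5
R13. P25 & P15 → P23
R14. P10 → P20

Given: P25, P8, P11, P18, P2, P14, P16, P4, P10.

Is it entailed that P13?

Yes

P5  (by R4: P25, P10)
P9  (by R6: P8)
P23  (by R11: P9, P25, P10)
P17  (by R3: P5)
P24  (by R7: P23, P10)
P13  (by R8: P24, P17)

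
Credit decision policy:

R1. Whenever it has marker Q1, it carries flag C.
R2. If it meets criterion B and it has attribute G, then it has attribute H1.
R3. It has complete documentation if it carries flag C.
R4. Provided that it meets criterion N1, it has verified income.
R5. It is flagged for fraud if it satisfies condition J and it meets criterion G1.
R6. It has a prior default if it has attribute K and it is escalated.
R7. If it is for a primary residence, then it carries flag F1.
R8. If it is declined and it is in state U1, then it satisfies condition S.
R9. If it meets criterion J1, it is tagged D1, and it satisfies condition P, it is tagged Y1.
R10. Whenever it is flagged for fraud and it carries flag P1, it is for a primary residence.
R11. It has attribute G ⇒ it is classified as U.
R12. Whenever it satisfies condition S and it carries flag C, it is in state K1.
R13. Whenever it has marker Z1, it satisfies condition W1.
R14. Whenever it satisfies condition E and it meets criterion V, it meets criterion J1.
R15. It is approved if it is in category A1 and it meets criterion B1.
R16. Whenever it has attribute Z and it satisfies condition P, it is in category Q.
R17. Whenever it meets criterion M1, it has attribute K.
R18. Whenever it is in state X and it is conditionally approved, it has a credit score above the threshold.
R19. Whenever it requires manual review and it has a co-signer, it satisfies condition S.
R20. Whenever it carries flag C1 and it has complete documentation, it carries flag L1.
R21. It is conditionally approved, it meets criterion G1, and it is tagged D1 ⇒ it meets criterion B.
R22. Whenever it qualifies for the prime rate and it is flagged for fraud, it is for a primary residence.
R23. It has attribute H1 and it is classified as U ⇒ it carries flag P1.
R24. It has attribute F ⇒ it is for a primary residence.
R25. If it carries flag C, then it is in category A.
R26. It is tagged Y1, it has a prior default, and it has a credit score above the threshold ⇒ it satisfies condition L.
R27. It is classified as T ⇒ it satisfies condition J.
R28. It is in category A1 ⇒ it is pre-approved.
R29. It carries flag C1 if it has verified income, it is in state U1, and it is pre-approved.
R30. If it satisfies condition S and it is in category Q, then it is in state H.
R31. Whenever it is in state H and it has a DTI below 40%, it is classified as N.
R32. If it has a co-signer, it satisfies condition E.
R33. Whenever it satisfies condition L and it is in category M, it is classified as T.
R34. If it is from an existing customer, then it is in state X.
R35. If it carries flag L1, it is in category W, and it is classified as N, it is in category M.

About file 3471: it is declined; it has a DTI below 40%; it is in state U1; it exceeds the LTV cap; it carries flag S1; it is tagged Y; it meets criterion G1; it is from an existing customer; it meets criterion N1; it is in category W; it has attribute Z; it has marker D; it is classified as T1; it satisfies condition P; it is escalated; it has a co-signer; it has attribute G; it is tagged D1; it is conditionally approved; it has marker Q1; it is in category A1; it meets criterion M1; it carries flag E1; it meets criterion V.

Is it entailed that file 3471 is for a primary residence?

By R1 (it has marker Q1): it carries flag C.
By R3 (it carries flag C): it has complete documentation.
By R4 (it meets criterion N1): it has verified income.
By R8 (it is declined, it is in state U1): it satisfies condition S.
By R11 (it has attribute G): it is classified as U.
By R16 (it has attribute Z, it satisfies condition P): it is in category Q.
By R17 (it meets criterion M1): it has attribute K.
By R21 (it is conditionally approved, it meets criterion G1, it is tagged D1): it meets criterion B.
By R28 (it is in category A1): it is pre-approved.
By R29 (it has verified income, it is in state U1, it is pre-approved): it carries flag C1.
By R30 (it satisfies condition S, it is in category Q): it is in state H.
By R31 (it is in state H, it has a DTI below 40%): it is classified as N.
By R32 (it has a co-signer): it satisfies condition E.
By R34 (it is from an existing customer): it is in state X.
By R2 (it meets criterion B, it has attribute G): it has attribute H1.
By R6 (it has attribute K, it is escalated): it has a prior default.
By R14 (it satisfies condition E, it meets criterion V): it meets criterion J1.
By R18 (it is in state X, it is conditionally approved): it has a credit score above the threshold.
By R20 (it carries flag C1, it has complete documentation): it carries flag L1.
By R23 (it has attribute H1, it is classified as U): it carries flag P1.
By R35 (it carries flag L1, it is in category W, it is classified as N): it is in category M.
By R9 (it meets criterion J1, it is tagged D1, it satisfies condition P): it is tagged Y1.
By R26 (it is tagged Y1, it has a prior default, it has a credit score above the threshold): it satisfies condition L.
By R33 (it satisfies condition L, it is in category M): it is classified as T.
By R27 (it is classified as T): it satisfies condition J.
By R5 (it satisfies condition J, it meets criterion G1): it is flagged for fraud.
By R10 (it is flagged for fraud, it carries flag P1): it is for a primary residence.

Yes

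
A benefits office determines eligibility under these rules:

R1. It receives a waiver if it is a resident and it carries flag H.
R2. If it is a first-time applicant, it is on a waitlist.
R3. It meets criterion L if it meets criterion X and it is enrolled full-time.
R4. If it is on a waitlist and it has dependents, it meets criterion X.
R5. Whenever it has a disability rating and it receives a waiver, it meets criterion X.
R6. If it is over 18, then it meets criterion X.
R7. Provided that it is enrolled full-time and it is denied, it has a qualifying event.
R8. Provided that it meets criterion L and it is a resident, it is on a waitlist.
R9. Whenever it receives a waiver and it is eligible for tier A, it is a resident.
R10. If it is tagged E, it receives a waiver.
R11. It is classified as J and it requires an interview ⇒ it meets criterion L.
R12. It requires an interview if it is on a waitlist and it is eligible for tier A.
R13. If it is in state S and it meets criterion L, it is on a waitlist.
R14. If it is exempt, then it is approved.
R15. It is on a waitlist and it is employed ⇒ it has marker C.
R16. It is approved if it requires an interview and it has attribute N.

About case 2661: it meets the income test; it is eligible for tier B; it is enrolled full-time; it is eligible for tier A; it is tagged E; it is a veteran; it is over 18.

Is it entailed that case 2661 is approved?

No

Forward chaining from the given facts derives: meets criterion X, receives a waiver, meets criterion L, is a resident, is on a waitlist, requires an interview.
Rules concluding "it is approved": R14 needs "it is exempt"; R16 needs "it has attribute N" — none of these are established.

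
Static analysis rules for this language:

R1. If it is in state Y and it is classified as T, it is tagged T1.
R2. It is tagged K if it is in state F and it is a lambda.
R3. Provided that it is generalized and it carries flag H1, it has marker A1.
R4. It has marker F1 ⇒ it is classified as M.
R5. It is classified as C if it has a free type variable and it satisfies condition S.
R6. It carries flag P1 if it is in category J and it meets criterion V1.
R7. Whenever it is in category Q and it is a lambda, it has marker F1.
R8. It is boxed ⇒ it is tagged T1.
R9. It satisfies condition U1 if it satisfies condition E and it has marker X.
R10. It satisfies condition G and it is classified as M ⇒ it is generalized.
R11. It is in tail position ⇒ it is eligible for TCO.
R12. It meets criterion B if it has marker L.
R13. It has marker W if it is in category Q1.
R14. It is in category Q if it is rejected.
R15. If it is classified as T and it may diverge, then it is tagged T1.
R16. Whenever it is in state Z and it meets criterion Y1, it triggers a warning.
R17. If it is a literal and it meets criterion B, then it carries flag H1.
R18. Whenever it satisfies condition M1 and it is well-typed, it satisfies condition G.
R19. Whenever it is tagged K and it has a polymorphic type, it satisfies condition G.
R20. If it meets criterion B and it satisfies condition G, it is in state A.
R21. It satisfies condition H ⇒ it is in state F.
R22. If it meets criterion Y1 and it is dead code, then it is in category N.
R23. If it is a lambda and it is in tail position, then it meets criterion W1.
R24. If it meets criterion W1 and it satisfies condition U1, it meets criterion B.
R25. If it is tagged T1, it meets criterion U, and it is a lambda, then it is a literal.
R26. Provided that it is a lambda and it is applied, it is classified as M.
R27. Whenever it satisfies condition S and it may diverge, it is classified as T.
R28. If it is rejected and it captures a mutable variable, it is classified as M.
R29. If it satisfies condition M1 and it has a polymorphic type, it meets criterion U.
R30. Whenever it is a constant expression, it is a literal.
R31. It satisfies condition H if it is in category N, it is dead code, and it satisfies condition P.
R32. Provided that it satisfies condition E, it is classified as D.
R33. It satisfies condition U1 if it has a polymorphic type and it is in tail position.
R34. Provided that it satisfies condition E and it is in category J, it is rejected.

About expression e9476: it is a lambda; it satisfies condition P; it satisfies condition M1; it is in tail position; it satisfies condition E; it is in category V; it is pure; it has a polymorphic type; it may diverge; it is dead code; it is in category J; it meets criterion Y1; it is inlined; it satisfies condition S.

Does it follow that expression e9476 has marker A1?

Yes

By R22 (it meets criterion Y1, it is dead code): it is in category N.
By R23 (it is a lambda, it is in tail position): it meets criterion W1.
By R27 (it satisfies condition S, it may diverge): it is classified as T.
By R29 (it satisfies condition M1, it has a polymorphic type): it meets criterion U.
By R31 (it is in category N, it is dead code, it satisfies condition P): it satisfies condition H.
By R33 (it has a polymorphic type, it is in tail position): it satisfies condition U1.
By R34 (it satisfies condition E, it is in category J): it is rejected.
By R14 (it is rejected): it is in category Q.
By R15 (it is classified as T, it may diverge): it is tagged T1.
By R21 (it satisfies condition H): it is in state F.
By R24 (it meets criterion W1, it satisfies condition U1): it meets criterion B.
By R25 (it is tagged T1, it meets criterion U, it is a lambda): it is a literal.
By R2 (it is in state F, it is a lambda): it is tagged K.
By R7 (it is in category Q, it is a lambda): it has marker F1.
By R17 (it is a literal, it meets criterion B): it carries flag H1.
By R19 (it is tagged K, it has a polymorphic type): it satisfies condition G.
By R4 (it has marker F1): it is classified as M.
By R10 (it satisfies condition G, it is classified as M): it is generalized.
By R3 (it is generalized, it carries flag H1): it has marker A1.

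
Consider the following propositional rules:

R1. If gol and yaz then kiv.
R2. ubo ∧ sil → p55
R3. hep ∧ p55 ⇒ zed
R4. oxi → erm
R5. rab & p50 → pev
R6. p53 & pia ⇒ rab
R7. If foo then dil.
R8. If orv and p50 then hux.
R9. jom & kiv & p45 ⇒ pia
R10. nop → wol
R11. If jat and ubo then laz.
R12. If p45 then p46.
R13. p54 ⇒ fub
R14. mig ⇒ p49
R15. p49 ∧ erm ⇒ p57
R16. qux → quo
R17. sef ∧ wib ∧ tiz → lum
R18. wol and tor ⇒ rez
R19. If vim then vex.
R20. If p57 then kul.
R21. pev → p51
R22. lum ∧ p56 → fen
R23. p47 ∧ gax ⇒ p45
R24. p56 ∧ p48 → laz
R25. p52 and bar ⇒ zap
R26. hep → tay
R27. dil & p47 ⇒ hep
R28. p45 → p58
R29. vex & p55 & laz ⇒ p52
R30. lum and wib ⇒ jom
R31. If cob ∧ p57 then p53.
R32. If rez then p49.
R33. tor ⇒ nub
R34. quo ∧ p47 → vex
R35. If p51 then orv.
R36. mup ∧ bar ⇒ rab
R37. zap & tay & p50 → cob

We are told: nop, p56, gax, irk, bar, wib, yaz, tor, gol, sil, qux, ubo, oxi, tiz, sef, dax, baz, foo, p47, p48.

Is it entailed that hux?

No

Forward chaining from the given facts derives: kiv, p55, erm, dil, wol, quo, lum, rez, fen, p45, laz, hep, p58, jom, p49, nub, vex, zed, pia, p46, p57, kul, tay, p52, zap.
The only rule concluding hux is R8, which needs orv; that is never established.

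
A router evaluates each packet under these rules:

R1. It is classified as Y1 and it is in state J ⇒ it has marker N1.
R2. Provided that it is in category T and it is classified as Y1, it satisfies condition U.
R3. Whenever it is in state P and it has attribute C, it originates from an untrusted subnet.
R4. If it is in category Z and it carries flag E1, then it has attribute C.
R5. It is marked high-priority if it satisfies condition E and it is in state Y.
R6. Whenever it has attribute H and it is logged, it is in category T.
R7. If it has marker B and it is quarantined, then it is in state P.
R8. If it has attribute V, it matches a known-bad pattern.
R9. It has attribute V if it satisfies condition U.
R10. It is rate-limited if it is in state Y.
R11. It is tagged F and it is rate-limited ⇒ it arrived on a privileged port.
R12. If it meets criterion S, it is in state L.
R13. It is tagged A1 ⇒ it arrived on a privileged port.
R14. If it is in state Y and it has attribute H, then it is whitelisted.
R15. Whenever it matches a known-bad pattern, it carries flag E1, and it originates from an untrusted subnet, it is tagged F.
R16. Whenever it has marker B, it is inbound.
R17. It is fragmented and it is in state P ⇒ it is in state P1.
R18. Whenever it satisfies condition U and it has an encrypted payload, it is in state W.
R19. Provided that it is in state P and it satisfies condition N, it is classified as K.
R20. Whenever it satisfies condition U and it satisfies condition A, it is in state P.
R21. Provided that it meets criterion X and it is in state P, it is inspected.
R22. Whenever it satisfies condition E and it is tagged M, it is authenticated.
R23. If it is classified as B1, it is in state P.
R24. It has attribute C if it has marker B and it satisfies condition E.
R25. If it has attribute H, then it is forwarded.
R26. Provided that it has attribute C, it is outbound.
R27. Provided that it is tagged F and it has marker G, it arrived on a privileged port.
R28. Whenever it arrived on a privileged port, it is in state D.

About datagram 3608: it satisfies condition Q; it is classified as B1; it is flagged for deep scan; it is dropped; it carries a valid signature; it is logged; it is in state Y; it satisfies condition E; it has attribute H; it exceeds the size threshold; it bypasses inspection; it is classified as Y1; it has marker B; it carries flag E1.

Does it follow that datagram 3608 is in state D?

By R6 (it has attribute H, it is logged): it is in category T.
By R10 (it is in state Y): it is rate-limited.
By R23 (it is classified as B1): it is in state P.
By R24 (it has marker B, it satisfies condition E): it has attribute C.
By R2 (it is in category T, it is classified as Y1): it satisfies condition U.
By R3 (it is in state P, it has attribute C): it originates from an untrusted subnet.
By R9 (it satisfies condition U): it has attribute V.
By R8 (it has attribute V): it matches a known-bad pattern.
By R15 (it matches a known-bad pattern, it carries flag E1, it originates from an untrusted subnet): it is tagged F.
By R11 (it is tagged F, it is rate-limited): it arrived on a privileged port.
By R28 (it arrived on a privileged port): it is in state D.

Yes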